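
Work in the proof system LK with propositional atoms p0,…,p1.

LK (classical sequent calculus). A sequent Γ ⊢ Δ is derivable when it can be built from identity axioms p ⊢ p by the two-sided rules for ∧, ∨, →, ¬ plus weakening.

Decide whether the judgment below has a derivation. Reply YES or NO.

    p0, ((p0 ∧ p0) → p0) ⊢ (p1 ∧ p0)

Search for a countermodel by truth-table:
  v=00: Γ:[p0=F, ((p0 ∧ p0) → p0)=T] Δ:[(p1 ∧ p0)=F] refutes=False
  v=01: Γ:[p0=F, ((p0 ∧ p0) → p0)=T] Δ:[(p1 ∧ p0)=F] refutes=False
  v=10: Γ:[p0=T, ((p0 ∧ p0) → p0)=T] Δ:[(p1 ∧ p0)=F] refutes=True  ← countermodel

Result: NO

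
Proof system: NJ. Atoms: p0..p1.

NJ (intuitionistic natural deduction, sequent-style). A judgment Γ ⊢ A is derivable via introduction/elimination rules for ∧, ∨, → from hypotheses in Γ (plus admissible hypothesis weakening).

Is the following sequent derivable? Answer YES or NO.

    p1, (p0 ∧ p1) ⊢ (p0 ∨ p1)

Derivation (root first):
[Wk] p1, (p0 ∧ p1) ⊢ (p0 ∨ p1)
  [∨I₂] p1 ⊢ (p0 ∨ p1)
    [Ax] p1 ⊢ p1

Result: YES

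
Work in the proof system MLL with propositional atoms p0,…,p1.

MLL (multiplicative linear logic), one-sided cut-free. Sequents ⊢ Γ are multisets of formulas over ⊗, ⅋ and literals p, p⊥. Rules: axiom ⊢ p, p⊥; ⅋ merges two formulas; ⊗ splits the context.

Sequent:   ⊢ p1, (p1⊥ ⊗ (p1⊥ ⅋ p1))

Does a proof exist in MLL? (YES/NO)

Proof tree:
[⊗]  ⊢ p1, (p1⊥ ⊗ (p1⊥ ⅋ p1))
  [Ax]  ⊢ p1, p1⊥
  [⅋]  ⊢ (p1⊥ ⅋ p1)
    [Ax]  ⊢ p1, p1⊥

Result: YES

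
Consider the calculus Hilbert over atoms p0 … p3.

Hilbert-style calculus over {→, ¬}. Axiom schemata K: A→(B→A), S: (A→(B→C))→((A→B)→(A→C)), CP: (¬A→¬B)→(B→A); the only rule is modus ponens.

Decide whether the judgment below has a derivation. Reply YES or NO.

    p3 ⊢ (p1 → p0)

Enumerate valuations to refute Γ ⊢ Δ:
  v=0000: Γ:[p3=F] Δ:[(p1 → p0)=T] refutes=False
  v=0001: Γ:[p3=T] Δ:[(p1 → p0)=T] refutes=False
  v=0010: Γ:[p3=F] Δ:[(p1 → p0)=T] refutes=False
  v=0011: Γ:[p3=T] Δ:[(p1 → p0)=T] refutes=False
  v=0100: Γ:[p3=F] Δ:[(p1 → p0)=F] refutes=False
  v=0101: Γ:[p3=T] Δ:[(p1 → p0)=F] refutes=True  ← countermodel

Result: NO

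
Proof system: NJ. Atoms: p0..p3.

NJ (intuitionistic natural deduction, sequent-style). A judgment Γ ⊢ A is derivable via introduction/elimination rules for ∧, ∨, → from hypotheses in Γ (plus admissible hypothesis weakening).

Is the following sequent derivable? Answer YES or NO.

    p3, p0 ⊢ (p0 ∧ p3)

Proof tree:
[∧I] p3, p0 ⊢ (p0 ∧ p3)
  [Ax] p0 ⊢ p0
  [Wk] p3, p0 ⊢ p3
    [Ax] p3 ⊢ p3

Result: YES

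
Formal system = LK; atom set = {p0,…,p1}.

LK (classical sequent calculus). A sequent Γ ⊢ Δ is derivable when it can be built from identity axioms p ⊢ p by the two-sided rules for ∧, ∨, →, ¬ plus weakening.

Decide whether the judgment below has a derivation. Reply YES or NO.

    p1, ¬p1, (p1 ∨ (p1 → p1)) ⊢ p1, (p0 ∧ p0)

Derivation trace:
[∧R] p1, ¬p1, (p1 ∨ (p1 → p1)) ⊢ p1, (p0 ∧ p0)
  [∨L] p1, (p1 ∨ (p1 → p1)) ⊢ p1, p0
    [WR] p1 ⊢ p1, p0
      [Ax] p1 ⊢ p1
    [→L] p1, (p1 → p1) ⊢ p1
      [Ax] p1 ⊢ p1
      [Ax] p1 ⊢ p1
  [¬L] p1, (p1 ∨ (p1 → p1)), ¬p1 ⊢ p0
    [∨L] p1, (p1 ∨ (p1 → p1)) ⊢ p1, p0
      [WR] p1 ⊢ p1, p0
        [Ax] p1 ⊢ p1
      [→L] p1, (p1 → p1) ⊢ p1
        [Ax] p1 ⊢ p1
        [Ax] p1 ⊢ p1

Result: YES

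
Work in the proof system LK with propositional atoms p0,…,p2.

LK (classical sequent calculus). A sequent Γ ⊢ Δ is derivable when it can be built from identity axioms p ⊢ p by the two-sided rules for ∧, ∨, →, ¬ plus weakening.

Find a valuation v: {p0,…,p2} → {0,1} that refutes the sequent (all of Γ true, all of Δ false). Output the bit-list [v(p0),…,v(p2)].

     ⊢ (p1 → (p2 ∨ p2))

Truth-table refutation:
  v=000: Γ:[] Δ:[(p1 → (p2 ∨ p2))=T] refutes=False
  v=001: Γ:[] Δ:[(p1 → (p2 ∨ p2))=T] refutes=False
  v=010: Γ:[] Δ:[(p1 → (p2 ∨ p2))=F] refutes=True  ← countermodel

Result: [0, 1, 0]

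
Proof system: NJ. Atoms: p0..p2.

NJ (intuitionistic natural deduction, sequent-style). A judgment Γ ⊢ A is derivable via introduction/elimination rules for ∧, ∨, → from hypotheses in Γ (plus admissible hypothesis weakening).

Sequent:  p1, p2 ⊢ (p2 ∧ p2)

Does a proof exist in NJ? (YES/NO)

Derivation trace:
[∧I] p1, p2 ⊢ (p2 ∧ p2)
  [Ax] p2 ⊢ p2
  [Wk] p2, p1 ⊢ p2
    [Ax] p2 ⊢ p2

Result: YES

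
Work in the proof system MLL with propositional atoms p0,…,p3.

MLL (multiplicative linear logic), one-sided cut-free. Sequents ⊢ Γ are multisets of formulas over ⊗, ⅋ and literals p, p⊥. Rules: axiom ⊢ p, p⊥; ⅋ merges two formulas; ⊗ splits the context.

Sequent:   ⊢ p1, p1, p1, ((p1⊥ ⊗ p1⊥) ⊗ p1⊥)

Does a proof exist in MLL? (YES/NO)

Derivation (root first):
[⊗]  ⊢ p1, p1, p1, ((p1⊥ ⊗ p1⊥) ⊗ p1⊥)
  [⊗]  ⊢ p1, p1, (p1⊥ ⊗ p1⊥)
    [Ax]  ⊢ p1, p1⊥
    [Ax]  ⊢ p1, p1⊥
  [Ax]  ⊢ p1, p1⊥

Result: YES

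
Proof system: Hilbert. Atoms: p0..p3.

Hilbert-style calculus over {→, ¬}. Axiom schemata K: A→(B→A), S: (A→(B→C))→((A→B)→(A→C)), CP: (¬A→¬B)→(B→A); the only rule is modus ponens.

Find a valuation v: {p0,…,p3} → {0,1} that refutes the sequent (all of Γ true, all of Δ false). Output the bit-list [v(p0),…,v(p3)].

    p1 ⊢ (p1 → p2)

Truth-table refutation:
  v=0000: Γ:[p1=F] Δ:[(p1 → p2)=T] refutes=False
  v=0001: Γ:[p1=F] Δ:[(p1 → p2)=T] refutes=False
  v=0010: Γ:[p1=F] Δ:[(p1 → p2)=T] refutes=False
  v=0011: Γ:[p1=F] Δ:[(p1 → p2)=T] refutes=False
  v=0100: Γ:[p1=T] Δ:[(p1 → p2)=F] refutes=True  ← countermodel

Result: [0, 1, 0, 0]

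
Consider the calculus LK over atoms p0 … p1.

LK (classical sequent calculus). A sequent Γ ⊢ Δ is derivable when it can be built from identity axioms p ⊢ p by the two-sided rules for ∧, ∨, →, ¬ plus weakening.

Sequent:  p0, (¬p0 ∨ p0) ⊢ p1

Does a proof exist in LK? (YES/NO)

Truth-table refutation:
  v=00: Γ:[p0=F, (¬p0 ∨ p0)=T] Δ:[p1=F] refutes=False
  v=01: Γ:[p0=F, (¬p0 ∨ p0)=T] Δ:[p1=T] refutes=False
  v=10: Γ:[p0=T, (¬p0 ∨ p0)=T] Δ:[p1=F] refutes=True  ← countermodel

Result: NO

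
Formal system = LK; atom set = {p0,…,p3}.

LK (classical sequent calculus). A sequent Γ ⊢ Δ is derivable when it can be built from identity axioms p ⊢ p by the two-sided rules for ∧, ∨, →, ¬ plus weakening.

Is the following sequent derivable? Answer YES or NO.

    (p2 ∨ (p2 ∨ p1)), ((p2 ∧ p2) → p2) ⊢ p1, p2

Derivation (root first):
[→L] (p2 ∨ (p2 ∨ p1)), ((p2 ∧ p2) → p2) ⊢ p1, p2
  [∨L] (p2 ∨ (p2 ∨ p1)) ⊢ p1, p2, (p2 ∧ p2)
    [∧R] p2 ⊢ (p2 ∧ p2)
      [Ax] p2 ⊢ p2
      [Ax] p2 ⊢ p2
    [∨L] (p2 ∨ p1) ⊢ p1, p2
      [Ax] p2 ⊢ p2
      [Ax] p1 ⊢ p1
  [Ax] p2 ⊢ p2

Result: YES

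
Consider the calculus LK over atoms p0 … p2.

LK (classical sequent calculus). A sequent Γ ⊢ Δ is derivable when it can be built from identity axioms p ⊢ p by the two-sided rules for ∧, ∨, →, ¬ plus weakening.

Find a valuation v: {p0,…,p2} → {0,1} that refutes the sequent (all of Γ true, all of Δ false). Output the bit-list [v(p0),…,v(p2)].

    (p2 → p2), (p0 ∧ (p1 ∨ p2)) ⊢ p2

Enumerate valuations to refute Γ ⊢ Δ:
  v=000: Γ:[(p2 → p2)=T, (p0 ∧ (p1 ∨ p2))=F] Δ:[p2=F] refutes=False
  v=001: Γ:[(p2 → p2)=T, (p0 ∧ (p1 ∨ p2))=F] Δ:[p2=T] refutes=False
  v=010: Γ:[(p2 → p2)=T, (p0 ∧ (p1 ∨ p2))=F] Δ:[p2=F] refutes=False
  v=011: Γ:[(p2 → p2)=T, (p0 ∧ (p1 ∨ p2))=F] Δ:[p2=T] refutes=False
  v=100: Γ:[(p2 → p2)=T, (p0 ∧ (p1 ∨ p2))=F] Δ:[p2=F] refutes=False
  v=101: Γ:[(p2 → p2)=T, (p0 ∧ (p1 ∨ p2))=T] Δ:[p2=T] refutes=False
  v=110: Γ:[(p2 → p2)=T, (p0 ∧ (p1 ∨ p2))=T] Δ:[p2=F] refutes=True  ← countermodel

Result: [1, 1, 0]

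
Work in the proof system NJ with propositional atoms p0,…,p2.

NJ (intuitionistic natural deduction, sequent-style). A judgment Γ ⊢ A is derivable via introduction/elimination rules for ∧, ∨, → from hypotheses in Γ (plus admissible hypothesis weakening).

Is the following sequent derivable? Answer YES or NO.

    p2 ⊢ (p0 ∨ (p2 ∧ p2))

Proof tree:
[∨I₂] p2 ⊢ (p0 ∨ (p2 ∧ p2))
  [∧I] p2 ⊢ (p2 ∧ p2)
    [Ax] p2 ⊢ p2
    [Ax] p2 ⊢ p2

Result: YES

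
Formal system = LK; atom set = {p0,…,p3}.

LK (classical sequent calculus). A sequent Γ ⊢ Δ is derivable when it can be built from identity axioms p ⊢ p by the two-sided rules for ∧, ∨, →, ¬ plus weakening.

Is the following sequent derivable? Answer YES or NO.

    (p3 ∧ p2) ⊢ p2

Proof tree:
[∧L] (p3 ∧ p2) ⊢ p2
  [WL] p2, p3 ⊢ p2
    [Ax] p2 ⊢ p2

Result: YES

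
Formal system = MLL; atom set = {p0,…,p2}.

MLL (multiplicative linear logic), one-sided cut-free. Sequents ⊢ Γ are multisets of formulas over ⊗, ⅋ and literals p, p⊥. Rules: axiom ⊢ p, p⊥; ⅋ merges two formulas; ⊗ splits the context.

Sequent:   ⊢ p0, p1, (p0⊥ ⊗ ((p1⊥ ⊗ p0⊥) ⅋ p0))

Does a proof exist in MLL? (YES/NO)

Derivation (root first):
[⊗]  ⊢ p0, p1, (p0⊥ ⊗ ((p1⊥ ⊗ p0⊥) ⅋ p0))
  [Ax]  ⊢ p0, p0⊥
  [⅋]  ⊢ p1, ((p1⊥ ⊗ p0⊥) ⅋ p0)
    [⊗]  ⊢ p1, p0, (p1⊥ ⊗ p0⊥)
      [Ax]  ⊢ p1, p1⊥
      [Ax]  ⊢ p0, p0⊥

Result: YES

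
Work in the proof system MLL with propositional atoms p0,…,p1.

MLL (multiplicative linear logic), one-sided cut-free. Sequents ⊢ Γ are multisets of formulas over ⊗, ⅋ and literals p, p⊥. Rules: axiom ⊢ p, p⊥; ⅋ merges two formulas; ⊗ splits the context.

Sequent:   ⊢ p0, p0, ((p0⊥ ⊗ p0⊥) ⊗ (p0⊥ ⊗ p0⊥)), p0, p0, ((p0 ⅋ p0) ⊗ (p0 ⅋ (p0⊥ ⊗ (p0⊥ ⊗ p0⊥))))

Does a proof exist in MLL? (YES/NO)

Derivation (root first):
[⊗]  ⊢ p0, p0, ((p0⊥ ⊗ p0⊥) ⊗ (p0⊥ ⊗ p0⊥)), p0, p0, ((p0 ⅋ p0) ⊗ (p0 ⅋ (p0⊥ ⊗ (p0⊥ ⊗ p0⊥))))
  [⅋]  ⊢ p0, p0, ((p0⊥ ⊗ p0⊥) ⊗ (p0⊥ ⊗ p0⊥)), (p0 ⅋ p0)
    [⊗]  ⊢ p0, p0, p0, p0, ((p0⊥ ⊗ p0⊥) ⊗ (p0⊥ ⊗ p0⊥))
      [⊗]  ⊢ p0, p0, (p0⊥ ⊗ p0⊥)
        [Ax]  ⊢ p0, p0⊥
        [Ax]  ⊢ p0, p0⊥
      [⊗]  ⊢ p0, p0, (p0⊥ ⊗ p0⊥)
        [Ax]  ⊢ p0, p0⊥
        [Ax]  ⊢ p0, p0⊥
  [⅋]  ⊢ p0, p0, (p0 ⅋ (p0⊥ ⊗ (p0⊥ ⊗ p0⊥)))
    [⊗]  ⊢ p0, p0, p0, (p0⊥ ⊗ (p0⊥ ⊗ p0⊥))
      [Ax]  ⊢ p0, p0⊥
      [⊗]  ⊢ p0, p0, (p0⊥ ⊗ p0⊥)
        [Ax]  ⊢ p0, p0⊥
        [Ax]  ⊢ p0, p0⊥

Result: YES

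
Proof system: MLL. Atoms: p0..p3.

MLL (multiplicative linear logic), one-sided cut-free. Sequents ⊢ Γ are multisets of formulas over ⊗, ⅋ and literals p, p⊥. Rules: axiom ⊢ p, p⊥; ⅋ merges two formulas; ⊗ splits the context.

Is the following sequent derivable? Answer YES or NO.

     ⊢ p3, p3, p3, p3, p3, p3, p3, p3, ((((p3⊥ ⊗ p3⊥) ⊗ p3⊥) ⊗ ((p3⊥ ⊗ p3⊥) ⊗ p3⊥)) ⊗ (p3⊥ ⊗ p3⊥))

Derivation (root first):
[⊗]  ⊢ p3, p3, p3, p3, p3, p3, p3, p3, ((((p3⊥ ⊗ p3⊥) ⊗ p3⊥) ⊗ ((p3⊥ ⊗ p3⊥) ⊗ p3⊥)) ⊗ (p3⊥ ⊗ p3⊥))
  [⊗]  ⊢ p3, p3, p3, p3, p3, p3, (((p3⊥ ⊗ p3⊥) ⊗ p3⊥) ⊗ ((p3⊥ ⊗ p3⊥) ⊗ p3⊥))
    [⊗]  ⊢ p3, p3, p3, ((p3⊥ ⊗ p3⊥) ⊗ p3⊥)
      [⊗]  ⊢ p3, p3, (p3⊥ ⊗ p3⊥)
        [Ax]  ⊢ p3, p3⊥
        [Ax]  ⊢ p3, p3⊥
      [Ax]  ⊢ p3, p3⊥
    [⊗]  ⊢ p3, p3, p3, ((p3⊥ ⊗ p3⊥) ⊗ p3⊥)
      [⊗]  ⊢ p3, p3, (p3⊥ ⊗ p3⊥)
        [Ax]  ⊢ p3, p3⊥
        [Ax]  ⊢ p3, p3⊥
      [Ax]  ⊢ p3, p3⊥
  [⊗]  ⊢ p3, p3, (p3⊥ ⊗ p3⊥)
    [Ax]  ⊢ p3, p3⊥
    [Ax]  ⊢ p3, p3⊥

Result: YES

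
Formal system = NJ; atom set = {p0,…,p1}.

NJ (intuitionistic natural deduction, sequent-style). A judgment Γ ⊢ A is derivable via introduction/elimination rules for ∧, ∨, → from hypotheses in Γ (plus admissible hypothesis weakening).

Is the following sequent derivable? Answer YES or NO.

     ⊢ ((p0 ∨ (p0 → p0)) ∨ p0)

Derivation trace:
[∨I₁]  ⊢ ((p0 ∨ (p0 → p0)) ∨ p0)
  [∨I₂]  ⊢ (p0 ∨ (p0 → p0))
    [→I]  ⊢ (p0 → p0)
      [Ax] p0 ⊢ p0

Result: YES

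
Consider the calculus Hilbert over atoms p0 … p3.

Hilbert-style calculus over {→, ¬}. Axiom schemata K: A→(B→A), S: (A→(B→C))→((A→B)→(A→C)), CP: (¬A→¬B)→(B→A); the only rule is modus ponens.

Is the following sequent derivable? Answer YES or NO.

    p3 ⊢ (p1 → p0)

Search for a countermodel by truth-table:
  v=0000: Γ:[p3=F] Δ:[(p1 → p0)=T] refutes=False
  v=0001: Γ:[p3=T] Δ:[(p1 → p0)=T] refutes=False
  v=0010: Γ:[p3=F] Δ:[(p1 → p0)=T] refutes=False
  v=0011: Γ:[p3=T] Δ:[(p1 → p0)=T] refutes=False
  v=0100: Γ:[p3=F] Δ:[(p1 → p0)=F] refutes=False
  v=0101: Γ:[p3=T] Δ:[(p1 → p0)=F] refutes=True  ← countermodel

Result: NO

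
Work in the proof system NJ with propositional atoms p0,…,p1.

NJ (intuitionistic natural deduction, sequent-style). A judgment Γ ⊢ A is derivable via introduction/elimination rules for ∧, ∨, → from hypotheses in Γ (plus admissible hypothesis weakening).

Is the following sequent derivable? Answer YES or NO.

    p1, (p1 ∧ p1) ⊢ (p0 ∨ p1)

Proof tree:
[∨I₂] p1, (p1 ∧ p1) ⊢ (p0 ∨ p1)
  [Wk] p1, (p1 ∧ p1) ⊢ p1
    [Ax] p1 ⊢ p1

Result: YES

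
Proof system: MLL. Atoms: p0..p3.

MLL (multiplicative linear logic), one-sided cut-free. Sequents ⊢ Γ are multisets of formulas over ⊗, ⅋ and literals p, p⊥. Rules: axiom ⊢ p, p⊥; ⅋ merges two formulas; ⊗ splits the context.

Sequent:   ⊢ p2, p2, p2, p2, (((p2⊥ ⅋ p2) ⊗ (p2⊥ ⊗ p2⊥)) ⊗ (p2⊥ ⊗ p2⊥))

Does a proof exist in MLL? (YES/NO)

Proof tree:
[⊗]  ⊢ p2, p2, p2, p2, (((p2⊥ ⅋ p2) ⊗ (p2⊥ ⊗ p2⊥)) ⊗ (p2⊥ ⊗ p2⊥))
  [⊗]  ⊢ p2, p2, ((p2⊥ ⅋ p2) ⊗ (p2⊥ ⊗ p2⊥))
    [⅋]  ⊢ (p2⊥ ⅋ p2)
      [Ax]  ⊢ p2, p2⊥
    [⊗]  ⊢ p2, p2, (p2⊥ ⊗ p2⊥)
      [Ax]  ⊢ p2, p2⊥
      [Ax]  ⊢ p2, p2⊥
  [⊗]  ⊢ p2, p2, (p2⊥ ⊗ p2⊥)
    [Ax]  ⊢ p2, p2⊥
    [Ax]  ⊢ p2, p2⊥

Result: YES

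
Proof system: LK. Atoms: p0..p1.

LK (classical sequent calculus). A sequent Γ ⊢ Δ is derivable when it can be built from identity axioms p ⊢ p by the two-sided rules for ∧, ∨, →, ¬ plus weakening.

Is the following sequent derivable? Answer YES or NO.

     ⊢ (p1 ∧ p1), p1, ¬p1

Derivation trace:
[¬R]  ⊢ (p1 ∧ p1), p1, ¬p1
  [WR] p1 ⊢ (p1 ∧ p1), p1
    [∧R] p1 ⊢ (p1 ∧ p1)
      [Ax] p1 ⊢ p1
      [Ax] p1 ⊢ p1

Result: YES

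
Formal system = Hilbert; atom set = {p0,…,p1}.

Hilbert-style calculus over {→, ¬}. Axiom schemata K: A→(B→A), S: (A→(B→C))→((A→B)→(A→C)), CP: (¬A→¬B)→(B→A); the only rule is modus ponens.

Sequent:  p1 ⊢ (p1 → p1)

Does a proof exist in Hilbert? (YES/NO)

Derivation (root first):
[MP] p1 ⊢ (p1 → p1)
  [K]  ⊢ (p1 → (p1 → p1))
  [MP] p1 ⊢ p1
    [MP] p1 ⊢ (p1 → p1)
      [K]  ⊢ (p1 → (p1 → p1))
      [Hyp] p1 ⊢ p1
    [Hyp] p1 ⊢ p1

Result: YES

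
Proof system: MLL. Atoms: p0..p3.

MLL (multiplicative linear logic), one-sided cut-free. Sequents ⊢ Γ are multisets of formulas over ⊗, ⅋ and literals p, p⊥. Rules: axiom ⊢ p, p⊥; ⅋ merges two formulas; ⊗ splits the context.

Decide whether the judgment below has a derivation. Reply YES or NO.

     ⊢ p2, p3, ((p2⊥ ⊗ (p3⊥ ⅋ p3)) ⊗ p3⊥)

Derivation trace:
[⊗]  ⊢ p2, p3, ((p2⊥ ⊗ (p3⊥ ⅋ p3)) ⊗ p3⊥)
  [⊗]  ⊢ p2, (p2⊥ ⊗ (p3⊥ ⅋ p3))
    [Ax]  ⊢ p2, p2⊥
    [⅋]  ⊢ (p3⊥ ⅋ p3)
      [Ax]  ⊢ p3, p3⊥
  [Ax]  ⊢ p3, p3⊥

Result: YES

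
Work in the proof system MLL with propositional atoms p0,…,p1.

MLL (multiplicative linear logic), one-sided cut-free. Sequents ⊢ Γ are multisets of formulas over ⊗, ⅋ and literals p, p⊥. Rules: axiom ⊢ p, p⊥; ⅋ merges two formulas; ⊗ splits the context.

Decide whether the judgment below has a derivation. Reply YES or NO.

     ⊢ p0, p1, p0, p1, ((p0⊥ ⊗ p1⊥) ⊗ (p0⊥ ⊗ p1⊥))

Derivation trace:
[⊗]  ⊢ p0, p1, p0, p1, ((p0⊥ ⊗ p1⊥) ⊗ (p0⊥ ⊗ p1⊥))
  [⊗]  ⊢ p0, p1, (p0⊥ ⊗ p1⊥)
    [Ax]  ⊢ p0, p0⊥
    [Ax]  ⊢ p1, p1⊥
  [⊗]  ⊢ p0, p1, (p0⊥ ⊗ p1⊥)
    [Ax]  ⊢ p0, p0⊥
    [Ax]  ⊢ p1, p1⊥

Result: YES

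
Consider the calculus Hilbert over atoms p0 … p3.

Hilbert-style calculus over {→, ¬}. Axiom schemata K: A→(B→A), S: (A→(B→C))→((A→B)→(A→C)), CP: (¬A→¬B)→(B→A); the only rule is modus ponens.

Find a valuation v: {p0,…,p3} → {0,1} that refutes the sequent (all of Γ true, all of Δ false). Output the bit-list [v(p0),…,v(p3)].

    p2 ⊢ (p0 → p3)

Search for a countermodel by truth-table:
  v=0000: Γ:[p2=F] Δ:[(p0 → p3)=T] refutes=False
  v=0001: Γ:[p2=F] Δ:[(p0 → p3)=T] refutes=False
  v=0010: Γ:[p2=T] Δ:[(p0 → p3)=T] refutes=False
  v=0011: Γ:[p2=T] Δ:[(p0 → p3)=T] refutes=False
  v=0100: Γ:[p2=F] Δ:[(p0 → p3)=T] refutes=False
  v=0101: Γ:[p2=F] Δ:[(p0 → p3)=T] refutes=False
  v=0110: Γ:[p2=T] Δ:[(p0 → p3)=T] refutes=False
  v=0111: Γ:[p2=T] Δ:[(p0 → p3)=T] refutes=False
  v=1000: Γ:[p2=F] Δ:[(p0 → p3)=F] refutes=False
  v=1001: Γ:[p2=F] Δ:[(p0 → p3)=T] refutes=False
  v=1010: Γ:[p2=T] Δ:[(p0 → p3)=F] refutes=True  ← countermodel

Result: [1, 0, 1, 0]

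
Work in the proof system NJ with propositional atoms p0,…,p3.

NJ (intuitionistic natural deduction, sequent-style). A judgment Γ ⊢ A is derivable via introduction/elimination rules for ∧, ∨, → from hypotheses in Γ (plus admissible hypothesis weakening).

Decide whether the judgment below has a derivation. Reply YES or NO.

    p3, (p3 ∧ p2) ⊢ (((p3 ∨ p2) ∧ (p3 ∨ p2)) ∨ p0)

Derivation trace:
[∨I₁] p3, (p3 ∧ p2) ⊢ (((p3 ∨ p2) ∧ (p3 ∨ p2)) ∨ p0)
  [Wk] p3, (p3 ∧ p2) ⊢ ((p3 ∨ p2) ∧ (p3 ∨ p2))
    [∧I] p3 ⊢ ((p3 ∨ p2) ∧ (p3 ∨ p2))
      [∨I₁] p3 ⊢ (p3 ∨ p2)
        [Ax] p3 ⊢ p3
      [∨I₁] p3 ⊢ (p3 ∨ p2)
        [Ax] p3 ⊢ p3

Result: YES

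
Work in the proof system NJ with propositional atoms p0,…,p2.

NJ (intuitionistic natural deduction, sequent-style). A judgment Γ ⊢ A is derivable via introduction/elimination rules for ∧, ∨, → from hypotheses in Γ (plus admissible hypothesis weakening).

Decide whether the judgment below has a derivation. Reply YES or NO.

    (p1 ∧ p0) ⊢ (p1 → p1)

Derivation trace:
[Wk] (p1 ∧ p0) ⊢ (p1 → p1)
  [→I]  ⊢ (p1 → p1)
    [Ax] p1 ⊢ p1

Result: YES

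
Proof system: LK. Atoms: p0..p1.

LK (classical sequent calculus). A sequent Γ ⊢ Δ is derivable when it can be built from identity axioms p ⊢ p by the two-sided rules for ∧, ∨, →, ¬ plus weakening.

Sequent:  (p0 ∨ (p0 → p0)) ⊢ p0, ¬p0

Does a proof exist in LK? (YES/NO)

Derivation trace:
[¬R] (p0 ∨ (p0 → p0)) ⊢ p0, ¬p0
  [∨L] p0, (p0 ∨ (p0 → p0)) ⊢ p0
    [Ax] p0 ⊢ p0
    [→L] p0, (p0 → p0) ⊢ p0
      [Ax] p0 ⊢ p0
      [Ax] p0 ⊢ p0

Result: YES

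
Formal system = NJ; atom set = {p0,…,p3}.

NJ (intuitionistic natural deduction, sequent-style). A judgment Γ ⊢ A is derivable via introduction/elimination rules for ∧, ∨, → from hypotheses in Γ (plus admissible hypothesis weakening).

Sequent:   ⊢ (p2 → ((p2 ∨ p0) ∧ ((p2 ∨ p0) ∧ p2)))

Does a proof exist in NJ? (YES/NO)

Derivation trace:
[→I]  ⊢ (p2 → ((p2 ∨ p0) ∧ ((p2 ∨ p0) ∧ p2)))
  [∧I] p2 ⊢ ((p2 ∨ p0) ∧ ((p2 ∨ p0) ∧ p2))
    [∨I₁] p2 ⊢ (p2 ∨ p0)
      [Ax] p2 ⊢ p2
    [∧I] p2 ⊢ ((p2 ∨ p0) ∧ p2)
      [∨I₁] p2 ⊢ (p2 ∨ p0)
        [Ax] p2 ⊢ p2
      [Ax] p2 ⊢ p2

Result: YES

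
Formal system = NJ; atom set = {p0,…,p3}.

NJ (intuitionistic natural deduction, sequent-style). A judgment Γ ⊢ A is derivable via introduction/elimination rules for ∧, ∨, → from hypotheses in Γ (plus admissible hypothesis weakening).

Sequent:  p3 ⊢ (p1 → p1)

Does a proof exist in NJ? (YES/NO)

Derivation (root first):
[Wk] p3 ⊢ (p1 → p1)
  [→I]  ⊢ (p1 → p1)
    [Ax] p1 ⊢ p1

Result: YES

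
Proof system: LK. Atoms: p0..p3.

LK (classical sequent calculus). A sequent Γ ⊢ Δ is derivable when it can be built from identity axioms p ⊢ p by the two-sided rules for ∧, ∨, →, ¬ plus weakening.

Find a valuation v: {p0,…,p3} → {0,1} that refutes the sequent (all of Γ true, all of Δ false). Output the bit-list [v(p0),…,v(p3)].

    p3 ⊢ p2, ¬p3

Search for a countermodel by truth-table:
  v=0000: Γ:[p3=F] Δ:[p2=F, ¬p3=T] refutes=False
  v=0001: Γ:[p3=T] Δ:[p2=F, ¬p3=F] refutes=True  ← countermodel

Result: [0, 0, 0, 1]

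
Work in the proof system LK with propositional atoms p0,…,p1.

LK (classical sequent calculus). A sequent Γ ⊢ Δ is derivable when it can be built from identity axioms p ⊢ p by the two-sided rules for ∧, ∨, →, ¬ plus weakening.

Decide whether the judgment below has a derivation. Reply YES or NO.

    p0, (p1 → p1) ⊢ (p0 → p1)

Enumerate valuations to refute Γ ⊢ Δ:
  v=00: Γ:[p0=F, (p1 → p1)=T] Δ:[(p0 → p1)=T] refutes=False
  v=01: Γ:[p0=F, (p1 → p1)=T] Δ:[(p0 → p1)=T] refutes=False
  v=10: Γ:[p0=T, (p1 → p1)=T] Δ:[(p0 → p1)=F] refutes=True  ← countermodel

Result: NO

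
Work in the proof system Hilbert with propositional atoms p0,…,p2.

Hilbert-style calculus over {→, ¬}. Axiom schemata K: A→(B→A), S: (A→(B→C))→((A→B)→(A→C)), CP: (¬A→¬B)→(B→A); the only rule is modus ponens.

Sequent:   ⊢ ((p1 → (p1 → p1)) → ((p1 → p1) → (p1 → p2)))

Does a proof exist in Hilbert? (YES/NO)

Search for a countermodel by truth-table:
  v=000: Γ:[] Δ:[((p1 → (p1 → p1)) → ((p1 → p1) → (p1 → p2)))=T] refutes=False
  v=001: Γ:[] Δ:[((p1 → (p1 → p1)) → ((p1 → p1) → (p1 → p2)))=T] refutes=False
  v=010: Γ:[] Δ:[((p1 → (p1 → p1)) → ((p1 → p1) → (p1 → p2)))=F] refutes=True  ← countermodel

Result: NO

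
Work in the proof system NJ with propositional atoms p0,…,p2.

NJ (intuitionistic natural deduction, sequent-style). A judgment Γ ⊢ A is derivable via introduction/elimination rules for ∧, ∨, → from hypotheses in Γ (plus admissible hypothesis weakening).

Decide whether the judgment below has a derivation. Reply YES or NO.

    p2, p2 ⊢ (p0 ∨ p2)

Derivation (root first):
[∨I₂] p2, p2 ⊢ (p0 ∨ p2)
  [Wk] p2, p2 ⊢ p2
    [Ax] p2 ⊢ p2

Result: YES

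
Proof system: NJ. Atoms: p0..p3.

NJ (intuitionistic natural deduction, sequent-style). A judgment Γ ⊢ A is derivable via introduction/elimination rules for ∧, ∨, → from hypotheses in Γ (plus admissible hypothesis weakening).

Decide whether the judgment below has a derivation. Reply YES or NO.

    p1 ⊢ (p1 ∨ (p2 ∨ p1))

Derivation (root first):
[∨I₂] p1 ⊢ (p1 ∨ (p2 ∨ p1))
  [∨I₂] p1 ⊢ (p2 ∨ p1)
    [Ax] p1 ⊢ p1

Result: YES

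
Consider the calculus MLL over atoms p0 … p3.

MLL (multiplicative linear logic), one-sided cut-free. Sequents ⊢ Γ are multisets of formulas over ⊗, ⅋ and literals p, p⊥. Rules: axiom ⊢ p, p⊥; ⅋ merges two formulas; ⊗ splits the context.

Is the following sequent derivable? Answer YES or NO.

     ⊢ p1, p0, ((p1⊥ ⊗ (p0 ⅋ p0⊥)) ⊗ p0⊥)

Derivation (root first):
[⊗]  ⊢ p1, p0, ((p1⊥ ⊗ (p0 ⅋ p0⊥)) ⊗ p0⊥)
  [⊗]  ⊢ p1, (p1⊥ ⊗ (p0 ⅋ p0⊥))
    [Ax]  ⊢ p1, p1⊥
    [⅋]  ⊢ (p0 ⅋ p0⊥)
      [Ax]  ⊢ p0, p0⊥
  [Ax]  ⊢ p0, p0⊥

Result: YES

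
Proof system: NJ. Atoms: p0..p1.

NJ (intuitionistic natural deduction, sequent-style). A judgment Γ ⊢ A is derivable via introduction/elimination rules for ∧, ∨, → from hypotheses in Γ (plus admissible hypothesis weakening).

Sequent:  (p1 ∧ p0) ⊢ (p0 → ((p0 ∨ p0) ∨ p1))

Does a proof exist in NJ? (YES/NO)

Proof tree:
[Wk] (p1 ∧ p0) ⊢ (p0 → ((p0 ∨ p0) ∨ p1))
  [→I]  ⊢ (p0 → ((p0 ∨ p0) ∨ p1))
    [∨I₁] p0 ⊢ ((p0 ∨ p0) ∨ p1)
      [∨I₂] p0 ⊢ (p0 ∨ p0)
        [Ax] p0 ⊢ p0

Result: YES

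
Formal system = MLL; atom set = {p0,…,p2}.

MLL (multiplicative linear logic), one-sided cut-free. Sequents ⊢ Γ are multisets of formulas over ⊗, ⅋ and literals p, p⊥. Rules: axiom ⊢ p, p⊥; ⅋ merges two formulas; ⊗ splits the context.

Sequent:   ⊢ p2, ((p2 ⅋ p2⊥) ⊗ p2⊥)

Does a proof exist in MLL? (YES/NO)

Derivation (root first):
[⊗]  ⊢ p2, ((p2 ⅋ p2⊥) ⊗ p2⊥)
  [⅋]  ⊢ (p2 ⅋ p2⊥)
    [Ax]  ⊢ p2, p2⊥
  [Ax]  ⊢ p2, p2⊥

Result: YES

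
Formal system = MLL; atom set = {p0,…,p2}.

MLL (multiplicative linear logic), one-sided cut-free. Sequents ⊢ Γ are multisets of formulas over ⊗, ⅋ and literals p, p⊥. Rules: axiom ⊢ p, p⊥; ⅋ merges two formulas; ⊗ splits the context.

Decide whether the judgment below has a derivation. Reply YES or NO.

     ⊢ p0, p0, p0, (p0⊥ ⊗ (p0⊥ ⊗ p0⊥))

Proof tree:
[⊗]  ⊢ p0, p0, p0, (p0⊥ ⊗ (p0⊥ ⊗ p0⊥))
  [Ax]  ⊢ p0, p0⊥
  [⊗]  ⊢ p0, p0, (p0⊥ ⊗ p0⊥)
    [Ax]  ⊢ p0, p0⊥
    [Ax]  ⊢ p0, p0⊥

Result: YES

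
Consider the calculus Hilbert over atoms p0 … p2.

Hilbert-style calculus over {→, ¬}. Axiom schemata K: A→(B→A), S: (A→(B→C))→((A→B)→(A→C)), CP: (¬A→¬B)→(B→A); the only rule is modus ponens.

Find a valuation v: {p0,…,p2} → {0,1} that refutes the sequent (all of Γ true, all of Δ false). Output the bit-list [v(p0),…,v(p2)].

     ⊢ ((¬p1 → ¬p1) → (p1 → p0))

Search for a countermodel by truth-table:
  v=000: Γ:[] Δ:[((¬p1 → ¬p1) → (p1 → p0))=T] refutes=False
  v=001: Γ:[] Δ:[((¬p1 → ¬p1) → (p1 → p0))=T] refutes=False
  v=010: Γ:[] Δ:[((¬p1 → ¬p1) → (p1 → p0))=F] refutes=True  ← countermodel

Result: [0, 1, 0]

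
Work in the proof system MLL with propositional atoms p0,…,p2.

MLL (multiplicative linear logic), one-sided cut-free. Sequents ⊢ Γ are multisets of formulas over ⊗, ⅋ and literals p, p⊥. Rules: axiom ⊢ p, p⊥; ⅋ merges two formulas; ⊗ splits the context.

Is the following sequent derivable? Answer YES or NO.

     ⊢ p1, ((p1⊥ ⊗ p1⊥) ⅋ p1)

Proof tree:
[⅋]  ⊢ p1, ((p1⊥ ⊗ p1⊥) ⅋ p1)
  [⊗]  ⊢ p1, p1, (p1⊥ ⊗ p1⊥)
    [Ax]  ⊢ p1, p1⊥
    [Ax]  ⊢ p1, p1⊥

Result: YES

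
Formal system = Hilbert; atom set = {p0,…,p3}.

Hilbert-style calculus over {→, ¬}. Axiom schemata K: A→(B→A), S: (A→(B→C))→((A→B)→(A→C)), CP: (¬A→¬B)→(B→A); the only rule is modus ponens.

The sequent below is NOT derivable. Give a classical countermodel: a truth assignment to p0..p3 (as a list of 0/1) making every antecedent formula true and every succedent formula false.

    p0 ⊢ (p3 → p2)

Enumerate valuations to refute Γ ⊢ Δ:
  v=0000: Γ:[p0=F] Δ:[(p3 → p2)=T] refutes=False
  v=0001: Γ:[p0=F] Δ:[(p3 → p2)=F] refutes=False
  v=0010: Γ:[p0=F] Δ:[(p3 → p2)=T] refutes=False
  v=0011: Γ:[p0=F] Δ:[(p3 → p2)=T] refutes=False
  v=0100: Γ:[p0=F] Δ:[(p3 → p2)=T] refutes=False
  v=0101: Γ:[p0=F] Δ:[(p3 → p2)=F] refutes=False
  v=0110: Γ:[p0=F] Δ:[(p3 → p2)=T] refutes=False
  v=0111: Γ:[p0=F] Δ:[(p3 → p2)=T] refutes=False
  v=1000: Γ:[p0=T] Δ:[(p3 → p2)=T] refutes=False
  v=1001: Γ:[p0=T] Δ:[(p3 → p2)=F] refutes=True  ← countermodel

Result: [1, 0, 0, 1]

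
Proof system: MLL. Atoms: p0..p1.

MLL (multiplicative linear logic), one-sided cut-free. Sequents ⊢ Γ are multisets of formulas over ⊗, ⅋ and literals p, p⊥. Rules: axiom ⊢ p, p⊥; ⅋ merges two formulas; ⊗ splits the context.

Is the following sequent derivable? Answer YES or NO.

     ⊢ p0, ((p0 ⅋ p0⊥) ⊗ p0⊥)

Derivation trace:
[⊗]  ⊢ p0, ((p0 ⅋ p0⊥) ⊗ p0⊥)
  [⅋]  ⊢ (p0 ⅋ p0⊥)
    [Ax]  ⊢ p0, p0⊥
  [Ax]  ⊢ p0, p0⊥

Result: YES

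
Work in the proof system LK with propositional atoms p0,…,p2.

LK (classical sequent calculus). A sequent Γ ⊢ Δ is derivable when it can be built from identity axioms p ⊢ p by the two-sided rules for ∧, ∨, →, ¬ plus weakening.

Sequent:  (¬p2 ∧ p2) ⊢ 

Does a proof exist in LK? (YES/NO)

Derivation trace:
[∧L] (¬p2 ∧ p2) ⊢ 
  [¬L] p2, ¬p2 ⊢ 
    [Ax] p2 ⊢ p2

Result: YES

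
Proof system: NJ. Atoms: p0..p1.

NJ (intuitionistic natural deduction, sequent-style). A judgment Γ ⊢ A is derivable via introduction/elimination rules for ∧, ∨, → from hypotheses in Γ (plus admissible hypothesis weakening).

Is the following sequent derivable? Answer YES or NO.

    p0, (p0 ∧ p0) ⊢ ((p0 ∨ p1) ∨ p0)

Proof tree:
[∨I₁] p0, (p0 ∧ p0) ⊢ ((p0 ∨ p1) ∨ p0)
  [∨I₁] p0, (p0 ∧ p0) ⊢ (p0 ∨ p1)
    [Wk] p0, (p0 ∧ p0) ⊢ p0
      [Ax] p0 ⊢ p0

Result: YES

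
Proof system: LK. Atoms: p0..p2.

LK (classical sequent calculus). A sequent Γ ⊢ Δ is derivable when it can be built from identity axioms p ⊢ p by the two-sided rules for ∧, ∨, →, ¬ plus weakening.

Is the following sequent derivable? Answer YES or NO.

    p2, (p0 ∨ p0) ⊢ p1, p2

Derivation trace:
[∨L] p2, (p0 ∨ p0) ⊢ p1, p2
  [WR] p2, p0 ⊢ p2, p1
    [WL] p2, p0 ⊢ p2
      [Ax] p2 ⊢ p2
  [WR] p2, p0 ⊢ p2, p1
    [WL] p2, p0 ⊢ p2
      [Ax] p2 ⊢ p2

Result: YES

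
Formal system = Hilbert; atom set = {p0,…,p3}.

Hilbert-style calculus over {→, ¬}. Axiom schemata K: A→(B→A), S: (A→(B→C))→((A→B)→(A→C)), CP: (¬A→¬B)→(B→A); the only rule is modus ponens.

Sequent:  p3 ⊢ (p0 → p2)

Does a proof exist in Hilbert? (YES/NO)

Truth-table refutation:
  v=0000: Γ:[p3=F] Δ:[(p0 → p2)=T] refutes=False
  v=0001: Γ:[p3=T] Δ:[(p0 → p2)=T] refutes=False
  v=0010: Γ:[p3=F] Δ:[(p0 → p2)=T] refutes=False
  v=0011: Γ:[p3=T] Δ:[(p0 → p2)=T] refutes=False
  v=0100: Γ:[p3=F] Δ:[(p0 → p2)=T] refutes=False
  v=0101: Γ:[p3=T] Δ:[(p0 → p2)=T] refutes=False
  v=0110: Γ:[p3=F] Δ:[(p0 → p2)=T] refutes=False
  v=0111: Γ:[p3=T] Δ:[(p0 → p2)=T] refutes=False
  v=1000: Γ:[p3=F] Δ:[(p0 → p2)=F] refutes=False
  v=1001: Γ:[p3=T] Δ:[(p0 → p2)=F] refutes=True  ← countermodel

Result: NO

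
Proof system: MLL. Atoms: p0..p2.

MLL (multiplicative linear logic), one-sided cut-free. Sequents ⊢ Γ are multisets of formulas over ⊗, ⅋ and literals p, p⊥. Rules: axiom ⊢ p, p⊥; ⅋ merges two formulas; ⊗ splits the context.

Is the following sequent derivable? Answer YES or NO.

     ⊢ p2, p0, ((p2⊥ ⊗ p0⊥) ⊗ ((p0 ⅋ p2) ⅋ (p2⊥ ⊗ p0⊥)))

Proof tree:
[⊗]  ⊢ p2, p0, ((p2⊥ ⊗ p0⊥) ⊗ ((p0 ⅋ p2) ⅋ (p2⊥ ⊗ p0⊥)))
  [⊗]  ⊢ p2, p0, (p2⊥ ⊗ p0⊥)
    [Ax]  ⊢ p2, p2⊥
    [Ax]  ⊢ p0, p0⊥
  [⅋]  ⊢ ((p0 ⅋ p2) ⅋ (p2⊥ ⊗ p0⊥))
    [⅋]  ⊢ (p2⊥ ⊗ p0⊥), (p0 ⅋ p2)
      [⊗]  ⊢ p2, p0, (p2⊥ ⊗ p0⊥)
        [Ax]  ⊢ p2, p2⊥
        [Ax]  ⊢ p0, p0⊥

Result: YES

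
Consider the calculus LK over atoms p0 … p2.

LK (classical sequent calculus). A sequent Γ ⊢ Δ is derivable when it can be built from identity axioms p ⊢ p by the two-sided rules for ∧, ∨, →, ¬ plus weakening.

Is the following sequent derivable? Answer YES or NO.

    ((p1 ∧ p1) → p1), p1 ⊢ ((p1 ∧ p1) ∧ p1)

Proof tree:
[∧R] ((p1 ∧ p1) → p1), p1 ⊢ ((p1 ∧ p1) ∧ p1)
  [∧R] p1 ⊢ (p1 ∧ p1)
    [Ax] p1 ⊢ p1
    [Ax] p1 ⊢ p1
  [→L] p1, ((p1 ∧ p1) → p1) ⊢ p1
    [∧R] p1 ⊢ (p1 ∧ p1)
      [Ax] p1 ⊢ p1
      [Ax] p1 ⊢ p1
    [Ax] p1 ⊢ p1

Result: YES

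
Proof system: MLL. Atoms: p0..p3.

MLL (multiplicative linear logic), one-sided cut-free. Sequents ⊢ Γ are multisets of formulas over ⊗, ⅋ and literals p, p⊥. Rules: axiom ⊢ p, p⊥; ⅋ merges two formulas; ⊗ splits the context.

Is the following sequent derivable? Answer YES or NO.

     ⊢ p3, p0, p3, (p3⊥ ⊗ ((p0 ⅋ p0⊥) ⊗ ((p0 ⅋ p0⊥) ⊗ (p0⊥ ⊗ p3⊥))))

Derivation (root first):
[⊗]  ⊢ p3, p0, p3, (p3⊥ ⊗ ((p0 ⅋ p0⊥) ⊗ ((p0 ⅋ p0⊥) ⊗ (p0⊥ ⊗ p3⊥))))
  [Ax]  ⊢ p3, p3⊥
  [⊗]  ⊢ p0, p3, ((p0 ⅋ p0⊥) ⊗ ((p0 ⅋ p0⊥) ⊗ (p0⊥ ⊗ p3⊥)))
    [⅋]  ⊢ (p0 ⅋ p0⊥)
      [Ax]  ⊢ p0, p0⊥
    [⊗]  ⊢ p0, p3, ((p0 ⅋ p0⊥) ⊗ (p0⊥ ⊗ p3⊥))
      [⅋]  ⊢ (p0 ⅋ p0⊥)
        [Ax]  ⊢ p0, p0⊥
      [⊗]  ⊢ p0, p3, (p0⊥ ⊗ p3⊥)
        [Ax]  ⊢ p0, p0⊥
        [Ax]  ⊢ p3, p3⊥

Result: YES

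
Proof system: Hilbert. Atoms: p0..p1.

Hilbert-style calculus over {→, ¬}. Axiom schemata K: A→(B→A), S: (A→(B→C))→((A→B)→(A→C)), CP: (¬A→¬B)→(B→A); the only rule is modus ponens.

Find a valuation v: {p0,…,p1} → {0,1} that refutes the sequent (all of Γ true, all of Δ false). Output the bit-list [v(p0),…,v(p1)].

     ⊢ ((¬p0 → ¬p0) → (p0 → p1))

Search for a countermodel by truth-table:
  v=00: Γ:[] Δ:[((¬p0 → ¬p0) → (p0 → p1))=T] refutes=False
  v=01: Γ:[] Δ:[((¬p0 → ¬p0) → (p0 → p1))=T] refutes=False
  v=10: Γ:[] Δ:[((¬p0 → ¬p0) → (p0 → p1))=F] refutes=True  ← countermodel

Result: [1, 0]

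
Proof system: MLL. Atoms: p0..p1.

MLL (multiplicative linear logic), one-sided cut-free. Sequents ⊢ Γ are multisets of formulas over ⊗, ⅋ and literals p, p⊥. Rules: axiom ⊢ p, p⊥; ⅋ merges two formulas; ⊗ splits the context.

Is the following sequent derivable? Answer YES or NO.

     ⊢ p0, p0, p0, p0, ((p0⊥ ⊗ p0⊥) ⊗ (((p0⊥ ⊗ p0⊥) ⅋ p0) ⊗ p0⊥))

Derivation trace:
[⊗]  ⊢ p0, p0, p0, p0, ((p0⊥ ⊗ p0⊥) ⊗ (((p0⊥ ⊗ p0⊥) ⅋ p0) ⊗ p0⊥))
  [⊗]  ⊢ p0, p0, (p0⊥ ⊗ p0⊥)
    [Ax]  ⊢ p0, p0⊥
    [Ax]  ⊢ p0, p0⊥
  [⊗]  ⊢ p0, p0, (((p0⊥ ⊗ p0⊥) ⅋ p0) ⊗ p0⊥)
    [⅋]  ⊢ p0, ((p0⊥ ⊗ p0⊥) ⅋ p0)
      [⊗]  ⊢ p0, p0, (p0⊥ ⊗ p0⊥)
        [Ax]  ⊢ p0, p0⊥
        [Ax]  ⊢ p0, p0⊥
    [Ax]  ⊢ p0, p0⊥

Result: YES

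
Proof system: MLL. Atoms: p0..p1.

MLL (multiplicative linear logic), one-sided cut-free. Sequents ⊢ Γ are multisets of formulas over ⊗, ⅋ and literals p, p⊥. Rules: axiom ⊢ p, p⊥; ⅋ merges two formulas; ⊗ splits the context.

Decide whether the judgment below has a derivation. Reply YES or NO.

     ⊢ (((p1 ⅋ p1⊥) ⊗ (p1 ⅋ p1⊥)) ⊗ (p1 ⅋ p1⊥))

Proof tree:
[⊗]  ⊢ (((p1 ⅋ p1⊥) ⊗ (p1 ⅋ p1⊥)) ⊗ (p1 ⅋ p1⊥))
  [⊗]  ⊢ ((p1 ⅋ p1⊥) ⊗ (p1 ⅋ p1⊥))
    [⅋]  ⊢ (p1 ⅋ p1⊥)
      [Ax]  ⊢ p1, p1⊥
    [⅋]  ⊢ (p1 ⅋ p1⊥)
      [Ax]  ⊢ p1, p1⊥
  [⅋]  ⊢ (p1 ⅋ p1⊥)
    [Ax]  ⊢ p1, p1⊥

Result: YES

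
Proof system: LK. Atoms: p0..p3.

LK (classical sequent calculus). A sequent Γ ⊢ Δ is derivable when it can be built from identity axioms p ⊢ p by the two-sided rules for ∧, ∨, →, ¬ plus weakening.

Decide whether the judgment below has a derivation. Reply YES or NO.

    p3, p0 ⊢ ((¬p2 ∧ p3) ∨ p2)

Proof tree:
[∨R] p3, p0 ⊢ ((¬p2 ∧ p3) ∨ p2)
  [∧R] p3, p0 ⊢ p2, (¬p2 ∧ p3)
    [¬R] p0 ⊢ p2, ¬p2
      [WL] p2, p0 ⊢ p2
        [Ax] p2 ⊢ p2
    [Ax] p3 ⊢ p3

Result: YES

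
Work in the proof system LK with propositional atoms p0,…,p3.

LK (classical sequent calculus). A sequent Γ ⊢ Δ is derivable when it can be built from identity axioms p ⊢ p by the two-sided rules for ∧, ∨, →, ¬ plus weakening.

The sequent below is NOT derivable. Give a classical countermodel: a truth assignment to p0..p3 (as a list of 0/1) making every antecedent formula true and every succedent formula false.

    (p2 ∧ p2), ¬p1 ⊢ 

Enumerate valuations to refute Γ ⊢ Δ:
  v=0000: Γ:[(p2 ∧ p2)=F, ¬p1=T] Δ:[] refutes=False
  v=0001: Γ:[(p2 ∧ p2)=F, ¬p1=T] Δ:[] refutes=False
  v=0010: Γ:[(p2 ∧ p2)=T, ¬p1=T] Δ:[] refutes=True  ← countermodel

Result: [0, 0, 1, 0]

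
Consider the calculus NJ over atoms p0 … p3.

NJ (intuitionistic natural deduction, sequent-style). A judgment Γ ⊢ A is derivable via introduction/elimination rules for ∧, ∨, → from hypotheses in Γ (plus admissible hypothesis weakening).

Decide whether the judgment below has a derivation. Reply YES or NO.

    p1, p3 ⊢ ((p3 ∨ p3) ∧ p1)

Derivation (root first):
[∧I] p1, p3 ⊢ ((p3 ∨ p3) ∧ p1)
  [∨I₁] p3 ⊢ (p3 ∨ p3)
    [Ax] p3 ⊢ p3
  [Ax] p1 ⊢ p1

Result: YES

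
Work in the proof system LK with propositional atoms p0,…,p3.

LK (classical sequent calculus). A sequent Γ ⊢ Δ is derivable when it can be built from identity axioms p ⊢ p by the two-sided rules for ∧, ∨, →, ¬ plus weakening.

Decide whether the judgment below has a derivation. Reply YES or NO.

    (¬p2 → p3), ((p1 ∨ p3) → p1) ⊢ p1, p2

Proof tree:
[→L] (¬p2 → p3), ((p1 ∨ p3) → p1) ⊢ p1, p2
  [→L] (¬p2 → p3) ⊢ p2, (p1 ∨ p3)
    [¬R]  ⊢ p2, ¬p2
      [Ax] p2 ⊢ p2
    [∨R] p3 ⊢ (p1 ∨ p3)
      [WR] p3 ⊢ p3, p1
        [Ax] p3 ⊢ p3
  [Ax] p1 ⊢ p1

Result: YES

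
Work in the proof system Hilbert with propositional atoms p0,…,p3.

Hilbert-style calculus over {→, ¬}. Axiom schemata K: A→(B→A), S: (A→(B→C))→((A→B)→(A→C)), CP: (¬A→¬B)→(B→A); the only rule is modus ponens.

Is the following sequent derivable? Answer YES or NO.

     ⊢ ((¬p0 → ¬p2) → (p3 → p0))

Enumerate valuations to refute Γ ⊢ Δ:
  v=0000: Γ:[] Δ:[((¬p0 → ¬p2) → (p3 → p0))=T] refutes=False
  v=0001: Γ:[] Δ:[((¬p0 → ¬p2) → (p3 → p0))=F] refutes=True  ← countermodel

Result: NO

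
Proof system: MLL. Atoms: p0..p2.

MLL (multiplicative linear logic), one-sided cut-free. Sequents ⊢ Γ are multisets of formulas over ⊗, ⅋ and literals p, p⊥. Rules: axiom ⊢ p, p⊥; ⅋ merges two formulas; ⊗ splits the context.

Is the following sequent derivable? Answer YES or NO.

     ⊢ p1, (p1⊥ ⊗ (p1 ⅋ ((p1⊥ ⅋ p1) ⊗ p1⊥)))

Derivation (root first):
[⊗]  ⊢ p1, (p1⊥ ⊗ (p1 ⅋ ((p1⊥ ⅋ p1) ⊗ p1⊥)))
  [Ax]  ⊢ p1, p1⊥
  [⅋]  ⊢ (p1 ⅋ ((p1⊥ ⅋ p1) ⊗ p1⊥))
    [⊗]  ⊢ p1, ((p1⊥ ⅋ p1) ⊗ p1⊥)
      [⅋]  ⊢ (p1⊥ ⅋ p1)
        [Ax]  ⊢ p1, p1⊥
      [Ax]  ⊢ p1, p1⊥

Result: YES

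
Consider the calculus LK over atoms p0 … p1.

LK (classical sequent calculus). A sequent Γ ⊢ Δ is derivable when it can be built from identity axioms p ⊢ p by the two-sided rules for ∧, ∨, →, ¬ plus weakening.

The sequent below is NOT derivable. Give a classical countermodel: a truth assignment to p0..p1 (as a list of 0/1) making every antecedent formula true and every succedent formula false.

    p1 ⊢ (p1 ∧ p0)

Truth-table refutation:
  v=00: Γ:[p1=F] Δ:[(p1 ∧ p0)=F] refutes=False
  v=01: Γ:[p1=T] Δ:[(p1 ∧ p0)=F] refutes=True  ← countermodel

Result: [0, 1]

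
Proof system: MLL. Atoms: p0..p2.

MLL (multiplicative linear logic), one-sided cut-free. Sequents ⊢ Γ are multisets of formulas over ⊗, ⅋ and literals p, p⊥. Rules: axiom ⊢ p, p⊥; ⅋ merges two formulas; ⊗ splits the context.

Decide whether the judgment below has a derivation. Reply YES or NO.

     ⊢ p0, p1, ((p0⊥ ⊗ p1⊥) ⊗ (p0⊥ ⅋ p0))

Derivation trace:
[⊗]  ⊢ p0, p1, ((p0⊥ ⊗ p1⊥) ⊗ (p0⊥ ⅋ p0))
  [⊗]  ⊢ p0, p1, (p0⊥ ⊗ p1⊥)
    [Ax]  ⊢ p0, p0⊥
    [Ax]  ⊢ p1, p1⊥
  [⅋]  ⊢ (p0⊥ ⅋ p0)
    [Ax]  ⊢ p0, p0⊥

Result: YES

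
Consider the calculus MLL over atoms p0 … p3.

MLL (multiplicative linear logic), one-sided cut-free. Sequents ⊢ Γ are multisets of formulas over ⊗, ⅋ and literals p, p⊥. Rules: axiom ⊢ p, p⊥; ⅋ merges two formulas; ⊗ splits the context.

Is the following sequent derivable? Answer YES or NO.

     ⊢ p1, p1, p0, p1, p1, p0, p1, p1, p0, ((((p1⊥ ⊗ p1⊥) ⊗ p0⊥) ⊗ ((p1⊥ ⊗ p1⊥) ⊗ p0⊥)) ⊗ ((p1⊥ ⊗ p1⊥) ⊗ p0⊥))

Derivation trace:
[⊗]  ⊢ p1, p1, p0, p1, p1, p0, p1, p1, p0, ((((p1⊥ ⊗ p1⊥) ⊗ p0⊥) ⊗ ((p1⊥ ⊗ p1⊥) ⊗ p0⊥)) ⊗ ((p1⊥ ⊗ p1⊥) ⊗ p0⊥))
  [⊗]  ⊢ p1, p1, p0, p1, p1, p0, (((p1⊥ ⊗ p1⊥) ⊗ p0⊥) ⊗ ((p1⊥ ⊗ p1⊥) ⊗ p0⊥))
    [⊗]  ⊢ p1, p1, p0, ((p1⊥ ⊗ p1⊥) ⊗ p0⊥)
      [⊗]  ⊢ p1, p1, (p1⊥ ⊗ p1⊥)
        [Ax]  ⊢ p1, p1⊥
        [Ax]  ⊢ p1, p1⊥
      [Ax]  ⊢ p0, p0⊥
    [⊗]  ⊢ p1, p1, p0, ((p1⊥ ⊗ p1⊥) ⊗ p0⊥)
      [⊗]  ⊢ p1, p1, (p1⊥ ⊗ p1⊥)
        [Ax]  ⊢ p1, p1⊥
        [Ax]  ⊢ p1, p1⊥
      [Ax]  ⊢ p0, p0⊥
  [⊗]  ⊢ p1, p1, p0, ((p1⊥ ⊗ p1⊥) ⊗ p0⊥)
    [⊗]  ⊢ p1, p1, (p1⊥ ⊗ p1⊥)
      [Ax]  ⊢ p1, p1⊥
      [Ax]  ⊢ p1, p1⊥
    [Ax]  ⊢ p0, p0⊥

Result: YES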